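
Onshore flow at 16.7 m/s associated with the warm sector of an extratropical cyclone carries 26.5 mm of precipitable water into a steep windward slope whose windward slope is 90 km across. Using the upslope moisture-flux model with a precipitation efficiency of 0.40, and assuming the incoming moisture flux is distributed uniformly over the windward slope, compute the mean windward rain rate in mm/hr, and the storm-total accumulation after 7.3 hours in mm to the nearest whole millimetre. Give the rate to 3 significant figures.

Incoming column moisture flux per unit ridge length: F = V × PW = 16.7 × 26.5 = 442.55 mm·m/s.
Spread over the 90 km slope with efficiency ε = 0.40: R = ε·F/W = 0.40 × 442.55 / 90000 m = 1.967e-03 mm/s.
R = 1.967e-03 × 3600 = 7.08 mm/hr.
Over 7.3 h: total = 7.08 × 7.3 = 51.684 ≈ 52 mm.

R ≈ 7.08 mm/hr; total ≈ 52 mm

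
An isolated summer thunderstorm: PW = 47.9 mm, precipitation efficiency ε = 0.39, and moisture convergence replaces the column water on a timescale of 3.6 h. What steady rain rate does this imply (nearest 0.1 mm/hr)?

R ≈ 5.2 mm/hr

Each overturning extracts ε × PW = 0.39 × 47.9 = 18.681 mm.
Rate = ε·PW / τ = 18.681 / 3.6 h = 5.2 mm/hr.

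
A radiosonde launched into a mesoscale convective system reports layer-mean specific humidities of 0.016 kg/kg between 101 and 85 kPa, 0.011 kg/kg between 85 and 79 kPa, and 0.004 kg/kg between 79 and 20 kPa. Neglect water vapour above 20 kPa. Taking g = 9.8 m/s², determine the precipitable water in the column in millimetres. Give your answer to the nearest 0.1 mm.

Precipitable water is the column-integrated vapour mass per unit area: PW = (1/g) Σ q̄ Δp, with q in kg/kg and Δp in Pa (1 kg/m² of water = 1 mm).
Layer 101–85 kPa: Δp = 160 hPa = 16000 Pa, q̄ = 0.016 kg/kg → 0.016 × 16000 / 9.8 = 26.12 mm
Layer 85–79 kPa: Δp = 60 hPa = 6000 Pa, q̄ = 0.011 kg/kg → 0.011 × 6000 / 9.8 = 6.73 mm
Layer 79–20 kPa: Δp = 590 hPa = 59000 Pa, q̄ = 0.004 kg/kg → 0.004 × 59000 / 9.8 = 24.08 mm
PW = 26.12 + 6.73 + 24.08 = 56.93 ≈ 56.9 mm.

PW ≈ 56.9 mm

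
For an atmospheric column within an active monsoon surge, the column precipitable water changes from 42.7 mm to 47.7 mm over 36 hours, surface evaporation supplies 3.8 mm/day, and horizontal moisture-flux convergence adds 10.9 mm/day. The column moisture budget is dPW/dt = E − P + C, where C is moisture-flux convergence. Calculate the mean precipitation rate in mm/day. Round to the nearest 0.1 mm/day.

P ≈ 11.4 mm/day

dPW/dt = (47.7 − 42.7) mm / (36/24 day) = +3.333 mm/day.
P = E + C − dPW/dt = 3.8 + (10.9) − (+3.333) = 11.4 mm/day.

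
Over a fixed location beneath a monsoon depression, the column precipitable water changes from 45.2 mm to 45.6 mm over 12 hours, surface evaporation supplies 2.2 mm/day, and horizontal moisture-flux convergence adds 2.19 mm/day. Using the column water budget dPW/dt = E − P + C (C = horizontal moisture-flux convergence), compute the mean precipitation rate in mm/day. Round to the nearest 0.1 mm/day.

dPW/dt = (45.6 − 45.2) mm / (12/24 day) = +0.800 mm/day.
P = E + C − dPW/dt = 2.2 + (2.19) − (+0.800) = 3.6 mm/day.

P ≈ 3.6 mm/day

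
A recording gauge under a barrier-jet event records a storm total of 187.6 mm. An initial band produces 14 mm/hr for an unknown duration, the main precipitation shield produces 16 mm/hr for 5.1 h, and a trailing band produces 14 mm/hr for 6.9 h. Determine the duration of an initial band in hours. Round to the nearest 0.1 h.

duration ≈ 0.7 h

Known phases: 16 × 5.1 + 14 × 6.9 = 81.6 + 96.6 = 178.2 mm.
Remaining depth = 187.6 − 178.2 = 9.4 mm.
Duration = 9.4 / 14 = 0.7 h.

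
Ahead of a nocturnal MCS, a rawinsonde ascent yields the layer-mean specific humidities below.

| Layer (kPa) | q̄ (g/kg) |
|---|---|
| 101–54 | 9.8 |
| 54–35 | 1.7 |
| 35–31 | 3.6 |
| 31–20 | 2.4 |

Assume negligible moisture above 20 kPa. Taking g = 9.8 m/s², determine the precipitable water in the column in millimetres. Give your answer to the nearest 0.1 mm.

Precipitable water is the column-integrated vapour mass per unit area: PW = (1/g) Σ q̄ Δp, with q in kg/kg and Δp in Pa (1 kg/m² of water = 1 mm).
Layer 101–54 kPa: Δp = 470 hPa = 47000 Pa, q̄ = 0.0098 kg/kg → 0.0098 × 47000 / 9.8 = 47.00 mm
Layer 54–35 kPa: Δp = 190 hPa = 19000 Pa, q̄ = 0.0017 kg/kg → 0.0017 × 19000 / 9.8 = 3.30 mm
Layer 35–31 kPa: Δp = 40 hPa = 4000 Pa, q̄ = 0.0036 kg/kg → 0.0036 × 4000 / 9.8 = 1.47 mm
Layer 31–20 kPa: Δp = 110 hPa = 11000 Pa, q̄ = 0.0024 kg/kg → 0.0024 × 11000 / 9.8 = 2.69 mm
PW = 47.00 + 3.30 + 1.47 + 2.69 = 54.46 ≈ 54.5 mm.

PW ≈ 54.5 mm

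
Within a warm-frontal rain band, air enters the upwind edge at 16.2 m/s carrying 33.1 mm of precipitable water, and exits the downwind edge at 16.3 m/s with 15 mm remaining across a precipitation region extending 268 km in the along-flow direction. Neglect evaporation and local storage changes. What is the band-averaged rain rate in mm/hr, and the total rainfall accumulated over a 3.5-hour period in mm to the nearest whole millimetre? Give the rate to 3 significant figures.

R ≈ 3.92 mm/hr; total ≈ 14 mm

Column moisture flux per unit crosswind length is F = V × PW.
Inflow: F_in = 16.2 × 33.1 = 536.22 mm·m/s
Outflow: F_out = 16.3 × 15 = 244.5 mm·m/s
Steady-state rate R = (F_in − F_out)/L = (536.22 − 244.5) / 268000 m = 1.089e-03 mm/s.
R = 1.089e-03 × 3600 = 3.92 mm/hr.
Over 3.5 h: total = 3.92 × 3.5 = 13.72 ≈ 14 mm.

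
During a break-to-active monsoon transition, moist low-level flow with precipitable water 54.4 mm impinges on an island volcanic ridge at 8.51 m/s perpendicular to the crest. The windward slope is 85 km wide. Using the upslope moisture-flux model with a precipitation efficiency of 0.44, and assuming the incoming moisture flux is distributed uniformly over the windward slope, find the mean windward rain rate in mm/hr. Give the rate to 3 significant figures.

Incoming column moisture flux per unit ridge length: F = V × PW = 8.51 × 54.4 = 462.944 mm·m/s.
Spread over the 85 km slope with efficiency ε = 0.44: R = ε·F/W = 0.44 × 462.944 / 85000 m = 2.396e-03 mm/s.
R = 2.396e-03 × 3600 = 8.63 mm/hr.

R ≈ 8.63 mm/hr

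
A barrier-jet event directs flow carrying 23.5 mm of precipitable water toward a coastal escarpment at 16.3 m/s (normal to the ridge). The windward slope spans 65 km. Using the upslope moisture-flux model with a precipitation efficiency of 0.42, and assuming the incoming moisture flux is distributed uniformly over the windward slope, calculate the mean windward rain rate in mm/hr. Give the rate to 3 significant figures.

R ≈ 8.91 mm/hr

Incoming column moisture flux per unit ridge length: F = V × PW = 16.3 × 23.5 = 383.05 mm·m/s.
Spread over the 65 km slope with efficiency ε = 0.42: R = ε·F/W = 0.42 × 383.05 / 65000 m = 2.475e-03 mm/s.
R = 2.475e-03 × 3600 = 8.91 mm/hr.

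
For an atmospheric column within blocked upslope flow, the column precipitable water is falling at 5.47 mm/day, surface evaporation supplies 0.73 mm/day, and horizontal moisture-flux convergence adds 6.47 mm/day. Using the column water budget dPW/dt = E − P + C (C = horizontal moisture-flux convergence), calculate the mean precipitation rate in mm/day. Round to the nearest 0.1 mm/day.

dPW/dt = -5.47 mm/day.
P = E + C − dPW/dt = 0.73 + (6.47) − (-5.47) = 12.7 mm/day.

P ≈ 12.7 mm/day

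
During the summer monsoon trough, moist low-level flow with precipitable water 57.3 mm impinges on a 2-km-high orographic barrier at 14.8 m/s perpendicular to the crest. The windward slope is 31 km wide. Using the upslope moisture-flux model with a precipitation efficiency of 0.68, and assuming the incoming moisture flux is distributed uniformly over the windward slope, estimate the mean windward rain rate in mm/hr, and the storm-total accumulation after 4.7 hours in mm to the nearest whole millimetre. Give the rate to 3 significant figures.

Incoming column moisture flux per unit ridge length: F = V × PW = 14.8 × 57.3 = 848.04 mm·m/s.
Spread over the 31 km slope with efficiency ε = 0.68: R = ε·F/W = 0.68 × 848.04 / 31000 m = 1.860e-02 mm/s.
R = 1.860e-02 × 3600 = 67.0 mm/hr.
Over 4.7 h: total = 67.0 × 4.7 = 314.9 ≈ 315 mm.

R ≈ 67.0 mm/hr; total ≈ 315 mm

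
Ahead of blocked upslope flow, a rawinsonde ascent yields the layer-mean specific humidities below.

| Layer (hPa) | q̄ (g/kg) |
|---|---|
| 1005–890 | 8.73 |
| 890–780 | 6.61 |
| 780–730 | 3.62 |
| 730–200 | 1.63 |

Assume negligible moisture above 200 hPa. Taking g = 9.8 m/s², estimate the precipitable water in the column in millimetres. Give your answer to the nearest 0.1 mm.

PW ≈ 28.3 mm

Precipitable water is the column-integrated vapour mass per unit area: PW = (1/g) Σ q̄ Δp, with q in kg/kg and Δp in Pa (1 kg/m² of water = 1 mm).
Layer 1005–890 hPa: Δp = 115 hPa = 11500 Pa, q̄ = 0.00873 kg/kg → 0.00873 × 11500 / 9.8 = 10.24 mm
Layer 890–780 hPa: Δp = 110 hPa = 11000 Pa, q̄ = 0.00661 kg/kg → 0.00661 × 11000 / 9.8 = 7.42 mm
Layer 780–730 hPa: Δp = 50 hPa = 5000 Pa, q̄ = 0.00362 kg/kg → 0.00362 × 5000 / 9.8 = 1.85 mm
Layer 730–200 hPa: Δp = 530 hPa = 53000 Pa, q̄ = 0.00163 kg/kg → 0.00163 × 53000 / 9.8 = 8.82 mm
PW = 10.24 + 7.42 + 1.85 + 8.82 = 28.33 ≈ 28.3 mm.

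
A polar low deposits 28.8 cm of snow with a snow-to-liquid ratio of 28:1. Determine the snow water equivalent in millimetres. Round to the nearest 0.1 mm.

SWE = snow depth / ratio = 28.8 cm / 28 = 1.029 cm = 10.3 mm.

SWE ≈ 10.3 mm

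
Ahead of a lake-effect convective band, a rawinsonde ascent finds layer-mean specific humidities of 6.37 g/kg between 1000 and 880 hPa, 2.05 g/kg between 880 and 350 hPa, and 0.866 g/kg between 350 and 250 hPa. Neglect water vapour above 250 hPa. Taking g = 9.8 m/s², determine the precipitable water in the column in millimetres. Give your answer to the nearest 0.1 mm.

PW ≈ 19.8 mm

Precipitable water is the column-integrated vapour mass per unit area: PW = (1/g) Σ q̄ Δp, with q in kg/kg and Δp in Pa (1 kg/m² of water = 1 mm).
Layer 1000–880 hPa: Δp = 120 hPa = 12000 Pa, q̄ = 0.00637 kg/kg → 0.00637 × 12000 / 9.8 = 7.80 mm
Layer 880–350 hPa: Δp = 530 hPa = 53000 Pa, q̄ = 0.00205 kg/kg → 0.00205 × 53000 / 9.8 = 11.09 mm
Layer 350–250 hPa: Δp = 100 hPa = 10000 Pa, q̄ = 0.000866 kg/kg → 0.000866 × 10000 / 9.8 = 0.88 mm
PW = 7.80 + 11.09 + 0.88 = 19.77 ≈ 19.8 mm.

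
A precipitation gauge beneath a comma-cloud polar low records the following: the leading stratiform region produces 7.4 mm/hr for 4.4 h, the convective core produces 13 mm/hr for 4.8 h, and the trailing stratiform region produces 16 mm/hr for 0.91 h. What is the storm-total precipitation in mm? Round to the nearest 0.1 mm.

Total = Σ Rᵢ Δtᵢ = 7.4 × 4.4 + 13 × 4.8 + 16 × 0.91
      = 32.56 + 62.4 + 14.56 = 109.5 mm.

total ≈ 109.5 mm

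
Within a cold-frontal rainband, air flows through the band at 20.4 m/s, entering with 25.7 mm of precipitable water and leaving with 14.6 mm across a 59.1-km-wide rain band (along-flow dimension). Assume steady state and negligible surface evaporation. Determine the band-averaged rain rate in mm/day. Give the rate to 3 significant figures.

R ≈ 331 mm/day

Column moisture flux per unit crosswind length is F = V × PW.
Inflow: F_in = 20.4 × 25.7 = 524.28 mm·m/s
Outflow: F_out = 20.4 × 14.6 = 297.84 mm·m/s
Steady-state rate R = (F_in − F_out)/L = (524.28 − 297.84) / 59100 m = 3.831e-03 mm/s.
R = 3.831e-03 × 3600 × 24 = 331 mm/day.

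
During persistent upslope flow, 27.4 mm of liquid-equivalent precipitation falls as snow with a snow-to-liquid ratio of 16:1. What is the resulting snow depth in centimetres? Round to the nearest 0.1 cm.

snow depth ≈ 43.8 cm

Snow depth = liquid × ratio = 27.4 mm × 16 = 438.4 mm = 43.8 cm.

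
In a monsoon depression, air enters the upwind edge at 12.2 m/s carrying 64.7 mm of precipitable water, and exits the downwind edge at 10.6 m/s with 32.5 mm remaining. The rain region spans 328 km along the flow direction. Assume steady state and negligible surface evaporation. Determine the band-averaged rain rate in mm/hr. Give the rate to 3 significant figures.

Column moisture flux per unit crosswind length is F = V × PW.
Inflow: F_in = 12.2 × 64.7 = 789.34 mm·m/s
Outflow: F_out = 10.6 × 32.5 = 344.5 mm·m/s
Steady-state rate R = (F_in − F_out)/L = (789.34 − 344.5) / 328000 m = 1.356e-03 mm/s.
R = 1.356e-03 × 3600 = 4.88 mm/hr.

R ≈ 4.88 mm/hr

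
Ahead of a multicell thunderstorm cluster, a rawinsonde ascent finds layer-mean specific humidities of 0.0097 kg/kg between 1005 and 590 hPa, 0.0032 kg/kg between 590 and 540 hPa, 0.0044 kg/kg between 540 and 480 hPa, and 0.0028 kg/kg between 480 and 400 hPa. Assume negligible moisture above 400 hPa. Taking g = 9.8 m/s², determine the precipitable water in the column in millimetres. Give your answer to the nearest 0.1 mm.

Precipitable water is the column-integrated vapour mass per unit area: PW = (1/g) Σ q̄ Δp, with q in kg/kg and Δp in Pa (1 kg/m² of water = 1 mm).
Layer 1005–590 hPa: Δp = 415 hPa = 41500 Pa, q̄ = 0.0097 kg/kg → 0.0097 × 41500 / 9.8 = 41.08 mm
Layer 590–540 hPa: Δp = 50 hPa = 5000 Pa, q̄ = 0.0032 kg/kg → 0.0032 × 5000 / 9.8 = 1.63 mm
Layer 540–480 hPa: Δp = 60 hPa = 6000 Pa, q̄ = 0.0044 kg/kg → 0.0044 × 6000 / 9.8 = 2.69 mm
Layer 480–400 hPa: Δp = 80 hPa = 8000 Pa, q̄ = 0.0028 kg/kg → 0.0028 × 8000 / 9.8 = 2.29 mm
PW = 41.08 + 1.63 + 2.69 + 2.29 = 47.69 ≈ 47.7 mm.

PW ≈ 47.7 mm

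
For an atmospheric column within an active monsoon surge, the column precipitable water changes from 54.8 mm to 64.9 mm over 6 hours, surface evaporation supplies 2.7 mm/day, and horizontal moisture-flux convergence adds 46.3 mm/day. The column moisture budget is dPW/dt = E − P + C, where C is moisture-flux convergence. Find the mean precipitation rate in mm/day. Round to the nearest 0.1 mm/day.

dPW/dt = (64.9 − 54.8) mm / (6/24 day) = +40.400 mm/day.
P = E + C − dPW/dt = 2.7 + (46.3) − (+40.400) = 8.6 mm/day.

P ≈ 8.6 mm/day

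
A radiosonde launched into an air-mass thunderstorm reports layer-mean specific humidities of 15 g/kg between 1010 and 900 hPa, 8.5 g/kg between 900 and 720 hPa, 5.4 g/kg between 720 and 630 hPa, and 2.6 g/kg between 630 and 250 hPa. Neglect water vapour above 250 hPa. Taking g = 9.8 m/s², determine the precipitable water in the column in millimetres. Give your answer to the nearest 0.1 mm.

PW ≈ 47.5 mm

Precipitable water is the column-integrated vapour mass per unit area: PW = (1/g) Σ q̄ Δp, with q in kg/kg and Δp in Pa (1 kg/m² of water = 1 mm).
Layer 1010–900 hPa: Δp = 110 hPa = 11000 Pa, q̄ = 0.015 kg/kg → 0.015 × 11000 / 9.8 = 16.84 mm
Layer 900–720 hPa: Δp = 180 hPa = 18000 Pa, q̄ = 0.0085 kg/kg → 0.0085 × 18000 / 9.8 = 15.61 mm
Layer 720–630 hPa: Δp = 90 hPa = 9000 Pa, q̄ = 0.0054 kg/kg → 0.0054 × 9000 / 9.8 = 4.96 mm
Layer 630–250 hPa: Δp = 380 hPa = 38000 Pa, q̄ = 0.0026 kg/kg → 0.0026 × 38000 / 9.8 = 10.08 mm
PW = 16.84 + 15.61 + 4.96 + 10.08 = 47.49 ≈ 47.5 mm.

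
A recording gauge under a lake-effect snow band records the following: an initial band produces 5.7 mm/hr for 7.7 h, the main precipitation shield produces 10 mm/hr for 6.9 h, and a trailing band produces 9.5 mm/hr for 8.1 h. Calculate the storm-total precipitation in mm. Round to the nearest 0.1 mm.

total ≈ 189.8 mm

Total = Σ Rᵢ Δtᵢ = 5.7 × 7.7 + 10 × 6.9 + 9.5 × 8.1
      = 43.89 + 69 + 76.95 = 189.8 mm.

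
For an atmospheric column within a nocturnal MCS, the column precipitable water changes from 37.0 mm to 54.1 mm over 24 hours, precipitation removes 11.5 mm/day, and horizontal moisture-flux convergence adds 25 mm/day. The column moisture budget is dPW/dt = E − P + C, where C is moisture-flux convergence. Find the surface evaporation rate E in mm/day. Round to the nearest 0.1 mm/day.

dPW/dt = (54.1 − 37.0) mm / (24/24 day) = +17.100 mm/day.
E = dPW/dt + P − C = (+17.100) + 11.5 − (25) = 3.6 mm/day.

E ≈ 3.6 mm/day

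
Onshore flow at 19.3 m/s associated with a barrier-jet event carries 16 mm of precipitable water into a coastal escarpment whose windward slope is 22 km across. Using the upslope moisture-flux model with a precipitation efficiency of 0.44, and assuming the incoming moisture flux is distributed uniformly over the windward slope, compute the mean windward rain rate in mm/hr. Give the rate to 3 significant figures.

R ≈ 22.2 mm/hr

Incoming column moisture flux per unit ridge length: F = V × PW = 19.3 × 16 = 308.8 mm·m/s.
Spread over the 22 km slope with efficiency ε = 0.44: R = ε·F/W = 0.44 × 308.8 / 22000 m = 6.176e-03 mm/s.
R = 6.176e-03 × 3600 = 22.2 mm/hr.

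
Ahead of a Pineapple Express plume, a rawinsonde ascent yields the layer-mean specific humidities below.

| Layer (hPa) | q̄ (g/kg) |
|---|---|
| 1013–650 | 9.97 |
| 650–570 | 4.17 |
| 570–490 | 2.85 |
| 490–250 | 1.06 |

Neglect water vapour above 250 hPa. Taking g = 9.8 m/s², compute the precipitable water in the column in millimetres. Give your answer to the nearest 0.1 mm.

PW ≈ 45.3 mm

Precipitable water is the column-integrated vapour mass per unit area: PW = (1/g) Σ q̄ Δp, with q in kg/kg and Δp in Pa (1 kg/m² of water = 1 mm).
Layer 1013–650 hPa: Δp = 363 hPa = 36300 Pa, q̄ = 0.00997 kg/kg → 0.00997 × 36300 / 9.8 = 36.93 mm
Layer 650–570 hPa: Δp = 80 hPa = 8000 Pa, q̄ = 0.00417 kg/kg → 0.00417 × 8000 / 9.8 = 3.40 mm
Layer 570–490 hPa: Δp = 80 hPa = 8000 Pa, q̄ = 0.00285 kg/kg → 0.00285 × 8000 / 9.8 = 2.33 mm
Layer 490–250 hPa: Δp = 240 hPa = 24000 Pa, q̄ = 0.00106 kg/kg → 0.00106 × 24000 / 9.8 = 2.60 mm
PW = 36.93 + 3.40 + 2.33 + 2.60 = 45.26 ≈ 45.3 mm.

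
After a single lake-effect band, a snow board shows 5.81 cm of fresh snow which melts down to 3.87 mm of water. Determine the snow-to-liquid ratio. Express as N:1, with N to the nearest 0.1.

ratio ≈ 15.0

Ratio = snow depth / SWE = 58.1 mm / 3.87 mm = 15.0, i.e. 15.0:1.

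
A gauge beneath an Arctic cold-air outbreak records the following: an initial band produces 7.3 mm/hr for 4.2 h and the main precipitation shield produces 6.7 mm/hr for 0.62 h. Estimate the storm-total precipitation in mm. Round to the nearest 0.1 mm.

Total = Σ Rᵢ Δtᵢ = 7.3 × 4.2 + 6.7 × 0.62
      = 30.66 + 4.154 = 34.8 mm.

total ≈ 34.8 mm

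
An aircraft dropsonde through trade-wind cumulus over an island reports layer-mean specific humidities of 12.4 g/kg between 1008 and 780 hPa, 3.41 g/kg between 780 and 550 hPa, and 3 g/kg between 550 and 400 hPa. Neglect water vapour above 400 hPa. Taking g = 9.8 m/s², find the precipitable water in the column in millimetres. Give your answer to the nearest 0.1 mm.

Precipitable water is the column-integrated vapour mass per unit area: PW = (1/g) Σ q̄ Δp, with q in kg/kg and Δp in Pa (1 kg/m² of water = 1 mm).
Layer 1008–780 hPa: Δp = 228 hPa = 22800 Pa, q̄ = 0.0124 kg/kg → 0.0124 × 22800 / 9.8 = 28.85 mm
Layer 780–550 hPa: Δp = 230 hPa = 23000 Pa, q̄ = 0.00341 kg/kg → 0.00341 × 23000 / 9.8 = 8.00 mm
Layer 550–400 hPa: Δp = 150 hPa = 15000 Pa, q̄ = 0.003 kg/kg → 0.003 × 15000 / 9.8 = 4.59 mm
PW = 28.85 + 8.00 + 4.59 = 41.44 ≈ 41.4 mm.

PW ≈ 41.4 mm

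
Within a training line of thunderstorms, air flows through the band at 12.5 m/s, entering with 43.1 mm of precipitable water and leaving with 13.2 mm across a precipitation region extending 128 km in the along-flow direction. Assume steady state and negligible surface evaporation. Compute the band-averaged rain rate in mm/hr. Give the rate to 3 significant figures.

R ≈ 10.5 mm/hr

Column moisture flux per unit crosswind length is F = V × PW.
Inflow: F_in = 12.5 × 43.1 = 538.75 mm·m/s
Outflow: F_out = 12.5 × 13.2 = 165 mm·m/s
Steady-state rate R = (F_in − F_out)/L = (538.75 − 165) / 128000 m = 2.920e-03 mm/s.
R = 2.920e-03 × 3600 = 10.5 mm/hr.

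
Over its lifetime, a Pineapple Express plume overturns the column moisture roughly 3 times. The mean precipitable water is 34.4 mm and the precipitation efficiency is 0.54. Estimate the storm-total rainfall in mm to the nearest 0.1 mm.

Each cycle deposits ε × PW = 0.54 × 34.4 = 18.576 mm.
Over 3 cycles: 3 × 18.576 = 55.7 mm.

rainfall ≈ 55.7 mm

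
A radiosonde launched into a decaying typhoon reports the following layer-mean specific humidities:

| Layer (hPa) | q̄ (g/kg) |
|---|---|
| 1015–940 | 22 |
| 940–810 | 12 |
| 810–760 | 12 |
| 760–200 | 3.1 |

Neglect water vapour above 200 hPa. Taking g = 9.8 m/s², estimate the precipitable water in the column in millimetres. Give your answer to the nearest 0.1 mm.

Precipitable water is the column-integrated vapour mass per unit area: PW = (1/g) Σ q̄ Δp, with q in kg/kg and Δp in Pa (1 kg/m² of water = 1 mm).
Layer 1015–940 hPa: Δp = 75 hPa = 7500 Pa, q̄ = 0.022 kg/kg → 0.022 × 7500 / 9.8 = 16.84 mm
Layer 940–810 hPa: Δp = 130 hPa = 13000 Pa, q̄ = 0.012 kg/kg → 0.012 × 13000 / 9.8 = 15.92 mm
Layer 810–760 hPa: Δp = 50 hPa = 5000 Pa, q̄ = 0.012 kg/kg → 0.012 × 5000 / 9.8 = 6.12 mm
Layer 760–200 hPa: Δp = 560 hPa = 56000 Pa, q̄ = 0.0031 kg/kg → 0.0031 × 56000 / 9.8 = 17.71 mm
PW = 16.84 + 15.92 + 6.12 + 17.71 = 56.59 ≈ 56.6 mm.

PW ≈ 56.6 mm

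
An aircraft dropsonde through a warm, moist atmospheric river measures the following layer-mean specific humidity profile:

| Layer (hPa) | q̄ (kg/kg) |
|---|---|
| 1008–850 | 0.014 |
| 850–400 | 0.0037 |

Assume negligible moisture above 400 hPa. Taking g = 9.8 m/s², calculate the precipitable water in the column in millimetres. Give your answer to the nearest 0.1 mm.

PW ≈ 39.6 mm

Precipitable water is the column-integrated vapour mass per unit area: PW = (1/g) Σ q̄ Δp, with q in kg/kg and Δp in Pa (1 kg/m² of water = 1 mm).
Layer 1008–850 hPa: Δp = 158 hPa = 15800 Pa, q̄ = 0.014 kg/kg → 0.014 × 15800 / 9.8 = 22.57 mm
Layer 850–400 hPa: Δp = 450 hPa = 45000 Pa, q̄ = 0.0037 kg/kg → 0.0037 × 45000 / 9.8 = 16.99 mm
PW = 22.57 + 16.99 = 39.56 ≈ 39.6 mm.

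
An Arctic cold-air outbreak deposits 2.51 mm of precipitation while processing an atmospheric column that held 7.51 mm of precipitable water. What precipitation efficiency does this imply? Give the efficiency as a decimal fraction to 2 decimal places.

ε = precipitation / PW = 2.51 / 7.51 = 0.33.

ε ≈ 0.33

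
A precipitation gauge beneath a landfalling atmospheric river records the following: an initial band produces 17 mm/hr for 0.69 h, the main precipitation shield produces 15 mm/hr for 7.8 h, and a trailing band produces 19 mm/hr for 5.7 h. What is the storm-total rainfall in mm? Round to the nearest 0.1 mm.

Total = Σ Rᵢ Δtᵢ = 17 × 0.69 + 15 × 7.8 + 19 × 5.7
      = 11.73 + 117 + 108.3 = 237.0 mm.

total ≈ 237.0 mm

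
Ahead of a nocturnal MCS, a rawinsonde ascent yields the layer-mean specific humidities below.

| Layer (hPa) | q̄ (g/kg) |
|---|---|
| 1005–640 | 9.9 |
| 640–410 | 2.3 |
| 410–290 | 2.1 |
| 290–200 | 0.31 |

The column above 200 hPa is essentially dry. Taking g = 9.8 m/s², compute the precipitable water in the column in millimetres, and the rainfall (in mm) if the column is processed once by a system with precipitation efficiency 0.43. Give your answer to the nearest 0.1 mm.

PW ≈ 45.1 mm; rainfall ≈ 19.4 mm

Precipitable water is the column-integrated vapour mass per unit area: PW = (1/g) Σ q̄ Δp, with q in kg/kg and Δp in Pa (1 kg/m² of water = 1 mm).
Layer 1005–640 hPa: Δp = 365 hPa = 36500 Pa, q̄ = 0.0099 kg/kg → 0.0099 × 36500 / 9.8 = 36.87 mm
Layer 640–410 hPa: Δp = 230 hPa = 23000 Pa, q̄ = 0.0023 kg/kg → 0.0023 × 23000 / 9.8 = 5.40 mm
Layer 410–290 hPa: Δp = 120 hPa = 12000 Pa, q̄ = 0.0021 kg/kg → 0.0021 × 12000 / 9.8 = 2.57 mm
Layer 290–200 hPa: Δp = 90 hPa = 9000 Pa, q̄ = 0.00031 kg/kg → 0.00031 × 9000 / 9.8 = 0.28 mm
PW = 36.87 + 5.40 + 2.57 + 0.28 = 45.12 ≈ 45.1 mm.
Rainfall = ε × PW = 0.43 × 45.1 = 19.4 mm.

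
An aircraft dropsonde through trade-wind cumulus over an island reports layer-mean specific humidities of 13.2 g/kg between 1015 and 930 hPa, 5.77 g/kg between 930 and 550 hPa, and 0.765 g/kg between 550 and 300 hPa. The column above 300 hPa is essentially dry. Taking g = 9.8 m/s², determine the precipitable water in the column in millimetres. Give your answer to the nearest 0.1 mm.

PW ≈ 35.8 mm

Precipitable water is the column-integrated vapour mass per unit area: PW = (1/g) Σ q̄ Δp, with q in kg/kg and Δp in Pa (1 kg/m² of water = 1 mm).
Layer 1015–930 hPa: Δp = 85 hPa = 8500 Pa, q̄ = 0.0132 kg/kg → 0.0132 × 8500 / 9.8 = 11.45 mm
Layer 930–550 hPa: Δp = 380 hPa = 38000 Pa, q̄ = 0.00577 kg/kg → 0.00577 × 38000 / 9.8 = 22.37 mm
Layer 550–300 hPa: Δp = 250 hPa = 25000 Pa, q̄ = 0.000765 kg/kg → 0.000765 × 25000 / 9.8 = 1.95 mm
PW = 11.45 + 22.37 + 1.95 = 35.77 ≈ 35.8 mm.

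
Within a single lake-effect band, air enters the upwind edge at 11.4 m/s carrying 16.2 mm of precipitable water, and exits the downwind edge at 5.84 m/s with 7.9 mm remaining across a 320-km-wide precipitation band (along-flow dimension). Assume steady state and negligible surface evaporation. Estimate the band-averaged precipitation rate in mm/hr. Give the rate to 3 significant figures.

R ≈ 1.56 mm/hr

Column moisture flux per unit crosswind length is F = V × PW.
Inflow: F_in = 11.4 × 16.2 = 184.68 mm·m/s
Outflow: F_out = 5.84 × 7.9 = 46.136 mm·m/s
Steady-state rate R = (F_in − F_out)/L = (184.68 − 46.136) / 320000 m = 4.330e-04 mm/s.
R = 4.330e-04 × 3600 = 1.56 mm/hr.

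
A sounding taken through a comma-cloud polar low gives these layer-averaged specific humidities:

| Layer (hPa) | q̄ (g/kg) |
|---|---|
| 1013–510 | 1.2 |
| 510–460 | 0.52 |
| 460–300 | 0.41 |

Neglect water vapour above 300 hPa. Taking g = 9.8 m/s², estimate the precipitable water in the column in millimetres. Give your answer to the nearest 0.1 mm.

PW ≈ 7.1 mm

Precipitable water is the column-integrated vapour mass per unit area: PW = (1/g) Σ q̄ Δp, with q in kg/kg and Δp in Pa (1 kg/m² of water = 1 mm).
Layer 1013–510 hPa: Δp = 503 hPa = 50300 Pa, q̄ = 0.0012 kg/kg → 0.0012 × 50300 / 9.8 = 6.16 mm
Layer 510–460 hPa: Δp = 50 hPa = 5000 Pa, q̄ = 0.00052 kg/kg → 0.00052 × 5000 / 9.8 = 0.27 mm
Layer 460–300 hPa: Δp = 160 hPa = 16000 Pa, q̄ = 0.00041 kg/kg → 0.00041 × 16000 / 9.8 = 0.67 mm
PW = 6.16 + 0.27 + 0.67 = 7.10 ≈ 7.1 mm.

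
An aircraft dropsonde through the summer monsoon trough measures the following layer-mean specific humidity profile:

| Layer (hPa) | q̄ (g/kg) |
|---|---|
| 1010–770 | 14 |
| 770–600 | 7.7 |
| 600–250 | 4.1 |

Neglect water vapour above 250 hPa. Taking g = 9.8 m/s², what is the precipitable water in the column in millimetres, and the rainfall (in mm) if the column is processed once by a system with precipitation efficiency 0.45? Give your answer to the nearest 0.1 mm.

Precipitable water is the column-integrated vapour mass per unit area: PW = (1/g) Σ q̄ Δp, with q in kg/kg and Δp in Pa (1 kg/m² of water = 1 mm).
Layer 1010–770 hPa: Δp = 240 hPa = 24000 Pa, q̄ = 0.014 kg/kg → 0.014 × 24000 / 9.8 = 34.29 mm
Layer 770–600 hPa: Δp = 170 hPa = 17000 Pa, q̄ = 0.0077 kg/kg → 0.0077 × 17000 / 9.8 = 13.36 mm
Layer 600–250 hPa: Δp = 350 hPa = 35000 Pa, q̄ = 0.0041 kg/kg → 0.0041 × 35000 / 9.8 = 14.64 mm
PW = 34.29 + 13.36 + 14.64 = 62.29 ≈ 62.3 mm.
Rainfall = ε × PW = 0.45 × 62.3 = 28.0 mm.

PW ≈ 62.3 mm; rainfall ≈ 28.0 mm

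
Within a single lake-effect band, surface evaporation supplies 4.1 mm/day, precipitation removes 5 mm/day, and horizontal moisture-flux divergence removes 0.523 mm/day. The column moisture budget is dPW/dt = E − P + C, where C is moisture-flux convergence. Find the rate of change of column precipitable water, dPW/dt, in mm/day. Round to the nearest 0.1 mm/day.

dPW/dt = E − P + C = 4.1 − 5 + (-0.523) = -1.4 mm/day.

dPW/dt ≈ -1.4 mm/day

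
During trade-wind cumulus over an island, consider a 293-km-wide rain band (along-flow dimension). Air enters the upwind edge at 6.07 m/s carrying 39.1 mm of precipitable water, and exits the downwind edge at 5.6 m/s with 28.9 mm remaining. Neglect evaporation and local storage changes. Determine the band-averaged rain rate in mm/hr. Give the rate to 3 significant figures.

Column moisture flux per unit crosswind length is F = V × PW.
Inflow: F_in = 6.07 × 39.1 = 237.337 mm·m/s
Outflow: F_out = 5.6 × 28.9 = 161.84 mm·m/s
Steady-state rate R = (F_in − F_out)/L = (237.337 − 161.84) / 293000 m = 2.577e-04 mm/s.
R = 2.577e-04 × 3600 = 0.928 mm/hr.

R ≈ 0.928 mm/hr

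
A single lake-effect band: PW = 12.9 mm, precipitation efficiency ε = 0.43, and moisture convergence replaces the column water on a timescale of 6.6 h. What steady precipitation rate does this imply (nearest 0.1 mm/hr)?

Each overturning extracts ε × PW = 0.43 × 12.9 = 5.547 mm.
Rate = ε·PW / τ = 5.547 / 6.6 h = 0.8 mm/hr.

R ≈ 0.8 mm/hr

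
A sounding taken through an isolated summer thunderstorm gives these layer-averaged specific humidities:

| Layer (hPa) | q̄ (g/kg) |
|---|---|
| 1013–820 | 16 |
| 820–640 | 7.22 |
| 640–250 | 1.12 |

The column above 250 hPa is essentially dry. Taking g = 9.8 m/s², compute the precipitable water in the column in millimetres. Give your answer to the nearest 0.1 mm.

Precipitable water is the column-integrated vapour mass per unit area: PW = (1/g) Σ q̄ Δp, with q in kg/kg and Δp in Pa (1 kg/m² of water = 1 mm).
Layer 1013–820 hPa: Δp = 193 hPa = 19300 Pa, q̄ = 0.016 kg/kg → 0.016 × 19300 / 9.8 = 31.51 mm
Layer 820–640 hPa: Δp = 180 hPa = 18000 Pa, q̄ = 0.00722 kg/kg → 0.00722 × 18000 / 9.8 = 13.26 mm
Layer 640–250 hPa: Δp = 390 hPa = 39000 Pa, q̄ = 0.00112 kg/kg → 0.00112 × 39000 / 9.8 = 4.46 mm
PW = 31.51 + 13.26 + 4.46 = 49.23 ≈ 49.2 mm.

PW ≈ 49.2 mm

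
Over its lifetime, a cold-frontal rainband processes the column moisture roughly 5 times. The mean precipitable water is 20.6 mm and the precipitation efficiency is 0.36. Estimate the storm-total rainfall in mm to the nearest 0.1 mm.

rainfall ≈ 37.1 mm

Each cycle deposits ε × PW = 0.36 × 20.6 = 7.416 mm.
Over 5 cycles: 5 × 7.416 = 37.1 mm.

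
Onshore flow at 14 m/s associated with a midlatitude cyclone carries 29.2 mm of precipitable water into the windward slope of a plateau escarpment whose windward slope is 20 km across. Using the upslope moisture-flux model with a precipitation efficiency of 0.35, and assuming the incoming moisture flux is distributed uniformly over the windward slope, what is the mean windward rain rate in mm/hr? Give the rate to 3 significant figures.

Incoming column moisture flux per unit ridge length: F = V × PW = 14 × 29.2 = 408.8 mm·m/s.
Spread over the 20 km slope with efficiency ε = 0.35: R = ε·F/W = 0.35 × 408.8 / 20000 m = 7.154e-03 mm/s.
R = 7.154e-03 × 3600 = 25.8 mm/hr.

R ≈ 25.8 mm/hr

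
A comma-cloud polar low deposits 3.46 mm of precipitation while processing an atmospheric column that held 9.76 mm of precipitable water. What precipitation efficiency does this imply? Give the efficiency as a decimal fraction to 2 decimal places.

ε ≈ 0.35

ε = precipitation / PW = 3.46 / 9.76 = 0.35.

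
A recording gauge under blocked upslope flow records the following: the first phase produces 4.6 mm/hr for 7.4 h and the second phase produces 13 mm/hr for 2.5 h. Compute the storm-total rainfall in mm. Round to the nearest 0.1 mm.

Total = Σ Rᵢ Δtᵢ = 4.6 × 7.4 + 13 × 2.5
      = 34.04 + 32.5 = 66.5 mm.

total ≈ 66.5 mm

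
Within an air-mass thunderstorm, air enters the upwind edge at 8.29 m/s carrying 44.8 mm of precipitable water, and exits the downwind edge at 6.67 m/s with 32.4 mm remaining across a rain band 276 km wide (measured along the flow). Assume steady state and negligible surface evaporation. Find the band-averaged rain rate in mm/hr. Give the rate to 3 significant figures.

Column moisture flux per unit crosswind length is F = V × PW.
Inflow: F_in = 8.29 × 44.8 = 371.392 mm·m/s
Outflow: F_out = 6.67 × 32.4 = 216.108 mm·m/s
Steady-state rate R = (F_in − F_out)/L = (371.392 − 216.108) / 276000 m = 5.626e-04 mm/s.
R = 5.626e-04 × 3600 = 2.03 mm/hr.

R ≈ 2.03 mm/hr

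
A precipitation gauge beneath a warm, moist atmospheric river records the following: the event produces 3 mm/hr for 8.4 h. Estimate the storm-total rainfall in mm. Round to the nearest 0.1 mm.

Total = Σ Rᵢ Δtᵢ = 3 × 8.4
      = 25.2 = 25.2 mm.

total ≈ 25.2 mm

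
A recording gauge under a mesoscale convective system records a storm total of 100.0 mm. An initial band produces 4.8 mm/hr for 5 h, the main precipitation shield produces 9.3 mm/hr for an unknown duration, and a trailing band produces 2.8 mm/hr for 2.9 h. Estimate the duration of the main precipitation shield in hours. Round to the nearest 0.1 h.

Known phases: 4.8 × 5 + 2.8 × 2.9 = 24 + 8.12 = 32.12 mm.
Remaining depth = 100.0 − 32.12 = 67.88 mm.
Duration = 67.88 / 9.3 = 7.3 h.

duration ≈ 7.3 h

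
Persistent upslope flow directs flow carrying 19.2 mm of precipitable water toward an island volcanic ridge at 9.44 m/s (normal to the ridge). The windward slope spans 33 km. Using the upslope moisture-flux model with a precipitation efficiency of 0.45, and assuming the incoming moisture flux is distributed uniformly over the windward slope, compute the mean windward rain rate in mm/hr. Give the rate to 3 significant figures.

R ≈ 8.90 mm/hr

Incoming column moisture flux per unit ridge length: F = V × PW = 9.44 × 19.2 = 181.248 mm·m/s.
Spread over the 33 km slope with efficiency ε = 0.45: R = ε·F/W = 0.45 × 181.248 / 33000 m = 2.472e-03 mm/s.
R = 2.472e-03 × 3600 = 8.90 mm/hr.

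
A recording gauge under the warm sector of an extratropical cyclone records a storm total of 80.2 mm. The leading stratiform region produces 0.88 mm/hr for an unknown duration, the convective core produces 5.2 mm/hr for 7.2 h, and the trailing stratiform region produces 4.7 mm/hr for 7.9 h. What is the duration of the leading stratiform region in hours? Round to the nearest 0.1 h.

duration ≈ 6.4 h

Known phases: 5.2 × 7.2 + 4.7 × 7.9 = 37.44 + 37.13 = 74.57 mm.
Remaining depth = 80.2 − 74.57 = 5.63 mm.
Duration = 5.63 / 0.88 = 6.4 h.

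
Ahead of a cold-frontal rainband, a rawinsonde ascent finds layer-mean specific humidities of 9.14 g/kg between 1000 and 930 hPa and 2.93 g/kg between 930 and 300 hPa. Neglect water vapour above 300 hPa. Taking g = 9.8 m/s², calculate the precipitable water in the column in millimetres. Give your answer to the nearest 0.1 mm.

PW ≈ 25.4 mm

Precipitable water is the column-integrated vapour mass per unit area: PW = (1/g) Σ q̄ Δp, with q in kg/kg and Δp in Pa (1 kg/m² of water = 1 mm).
Layer 1000–930 hPa: Δp = 70 hPa = 7000 Pa, q̄ = 0.00914 kg/kg → 0.00914 × 7000 / 9.8 = 6.53 mm
Layer 930–300 hPa: Δp = 630 hPa = 63000 Pa, q̄ = 0.00293 kg/kg → 0.00293 × 63000 / 9.8 = 18.84 mm
PW = 6.53 + 18.84 = 25.37 ≈ 25.4 mm.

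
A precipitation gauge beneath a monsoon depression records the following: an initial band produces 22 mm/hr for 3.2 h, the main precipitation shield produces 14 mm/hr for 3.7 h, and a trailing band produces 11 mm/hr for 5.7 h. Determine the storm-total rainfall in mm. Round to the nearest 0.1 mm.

Total = Σ Rᵢ Δtᵢ = 22 × 3.2 + 14 × 3.7 + 11 × 5.7
      = 70.4 + 51.8 + 62.7 = 184.9 mm.

total ≈ 184.9 mm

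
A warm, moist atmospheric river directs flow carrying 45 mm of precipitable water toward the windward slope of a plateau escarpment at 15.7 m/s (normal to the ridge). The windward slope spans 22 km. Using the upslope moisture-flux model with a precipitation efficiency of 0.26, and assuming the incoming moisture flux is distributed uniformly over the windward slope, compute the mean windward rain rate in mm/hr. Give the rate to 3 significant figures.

R ≈ 30.1 mm/hr

Incoming column moisture flux per unit ridge length: F = V × PW = 15.7 × 45 = 706.5 mm·m/s.
Spread over the 22 km slope with efficiency ε = 0.26: R = ε·F/W = 0.26 × 706.5 / 22000 m = 8.350e-03 mm/s.
R = 8.350e-03 × 3600 = 30.1 mm/hr.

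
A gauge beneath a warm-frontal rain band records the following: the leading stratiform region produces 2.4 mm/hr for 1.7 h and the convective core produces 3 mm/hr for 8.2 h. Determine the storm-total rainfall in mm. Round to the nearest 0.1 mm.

Total = Σ Rᵢ Δtᵢ = 2.4 × 1.7 + 3 × 8.2
      = 4.08 + 24.6 = 28.7 mm.

total ≈ 28.7 mm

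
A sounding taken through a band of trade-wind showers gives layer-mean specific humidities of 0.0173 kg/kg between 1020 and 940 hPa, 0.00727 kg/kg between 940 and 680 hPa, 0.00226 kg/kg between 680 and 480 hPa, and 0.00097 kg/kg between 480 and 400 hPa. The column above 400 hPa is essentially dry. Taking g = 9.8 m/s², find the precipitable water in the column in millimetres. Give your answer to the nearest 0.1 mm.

Precipitable water is the column-integrated vapour mass per unit area: PW = (1/g) Σ q̄ Δp, with q in kg/kg and Δp in Pa (1 kg/m² of water = 1 mm).
Layer 1020–940 hPa: Δp = 80 hPa = 8000 Pa, q̄ = 0.0173 kg/kg → 0.0173 × 8000 / 9.8 = 14.12 mm
Layer 940–680 hPa: Δp = 260 hPa = 26000 Pa, q̄ = 0.00727 kg/kg → 0.00727 × 26000 / 9.8 = 19.29 mm
Layer 680–480 hPa: Δp = 200 hPa = 20000 Pa, q̄ = 0.00226 kg/kg → 0.00226 × 20000 / 9.8 = 4.61 mm
Layer 480–400 hPa: Δp = 80 hPa = 8000 Pa, q̄ = 0.00097 kg/kg → 0.00097 × 8000 / 9.8 = 0.79 mm
PW = 14.12 + 19.29 + 4.61 + 0.79 = 38.81 ≈ 38.8 mm.

PW ≈ 38.8 mm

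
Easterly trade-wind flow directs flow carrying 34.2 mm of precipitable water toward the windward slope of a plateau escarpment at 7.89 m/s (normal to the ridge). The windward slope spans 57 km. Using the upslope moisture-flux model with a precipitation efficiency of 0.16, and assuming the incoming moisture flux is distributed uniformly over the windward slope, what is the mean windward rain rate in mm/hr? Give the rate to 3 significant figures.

Incoming column moisture flux per unit ridge length: F = V × PW = 7.89 × 34.2 = 269.838 mm·m/s.
Spread over the 57 km slope with efficiency ε = 0.16: R = ε·F/W = 0.16 × 269.838 / 57000 m = 7.574e-04 mm/s.
R = 7.574e-04 × 3600 = 2.73 mm/hr.

R ≈ 2.73 mm/hr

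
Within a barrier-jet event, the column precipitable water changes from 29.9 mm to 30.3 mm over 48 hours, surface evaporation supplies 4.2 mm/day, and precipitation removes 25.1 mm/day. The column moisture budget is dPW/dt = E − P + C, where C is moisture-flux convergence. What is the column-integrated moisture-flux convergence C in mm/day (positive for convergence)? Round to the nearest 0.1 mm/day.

C ≈ 21.1 mm/day

dPW/dt = (30.3 − 29.9) mm / (48/24 day) = +0.200 mm/day.
C = dPW/dt − E + P = (+0.200) − 4.2 + 25.1 = 21.1 mm/day.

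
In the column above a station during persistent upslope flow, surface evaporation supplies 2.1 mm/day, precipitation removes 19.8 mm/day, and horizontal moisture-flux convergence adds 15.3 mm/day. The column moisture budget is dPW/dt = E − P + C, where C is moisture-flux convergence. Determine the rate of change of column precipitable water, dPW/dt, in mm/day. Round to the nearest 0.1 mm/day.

dPW/dt ≈ -2.4 mm/day

dPW/dt = E − P + C = 2.1 − 19.8 + (15.3) = -2.4 mm/day.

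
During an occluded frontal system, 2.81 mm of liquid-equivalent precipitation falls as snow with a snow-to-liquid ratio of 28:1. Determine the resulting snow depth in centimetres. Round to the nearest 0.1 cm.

Snow depth = liquid × ratio = 2.81 mm × 28 = 78.68 mm = 7.9 cm.

snow depth ≈ 7.9 cm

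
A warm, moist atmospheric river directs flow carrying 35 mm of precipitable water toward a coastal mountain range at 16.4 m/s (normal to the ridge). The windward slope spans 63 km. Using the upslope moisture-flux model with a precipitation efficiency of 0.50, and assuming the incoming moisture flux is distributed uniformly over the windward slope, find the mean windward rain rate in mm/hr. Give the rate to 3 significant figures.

Incoming column moisture flux per unit ridge length: F = V × PW = 16.4 × 35 = 574 mm·m/s.
Spread over the 63 km slope with efficiency ε = 0.50: R = ε·F/W = 0.50 × 574 / 63000 m = 4.556e-03 mm/s.
R = 4.556e-03 × 3600 = 16.4 mm/hr.

R ≈ 16.4 mm/hr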